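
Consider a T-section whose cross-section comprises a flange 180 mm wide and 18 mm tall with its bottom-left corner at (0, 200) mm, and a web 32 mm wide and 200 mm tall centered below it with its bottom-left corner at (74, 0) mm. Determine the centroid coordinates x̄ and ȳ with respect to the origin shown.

x̄ = 90.00 mm, ȳ = 136.63 mm

web: A = 32 × 200 = 6400.00, centroid at (90.00, 100.00).
flange: A = 180 × 18 = 3240.00, centroid at (90.00, 209.00).
ΣA = 9640.00 mm²
ΣAx̄ = (6400.00)(90.00) + (3240.00)(90.00) = 867600.00 mm³
ΣAȳ = (6400.00)(100.00) + (3240.00)(209.00) = 1317160.00 mm³
x̄ = 867600.00 / 9640.00 = 90.00 mm
ȳ = 1317160.00 / 9640.00 = 136.63 mm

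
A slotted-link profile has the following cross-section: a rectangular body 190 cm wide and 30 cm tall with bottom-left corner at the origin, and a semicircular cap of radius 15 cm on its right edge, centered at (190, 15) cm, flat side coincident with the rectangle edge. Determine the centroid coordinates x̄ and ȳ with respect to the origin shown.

x̄ = 100.92 cm, ȳ = 15.00 cm

rectangular body: A = 190 × 30 = 5700.00, centroid at (95.00, 15.00).
semicircular end: A = ½π·15² = 353.43, centroid at (196.37, 15.00).
ΣA = 6053.43 cm²
ΣAx̄ = (5700.00)(95.00) + (353.43)(196.37) = 610901.54 cm³
ΣAȳ = (5700.00)(15.00) + (353.43)(15.00) = 90801.44 cm³
x̄ = 610901.54 / 6053.43 = 100.92 cm
ȳ = 90801.44 / 6053.43 = 15.00 cm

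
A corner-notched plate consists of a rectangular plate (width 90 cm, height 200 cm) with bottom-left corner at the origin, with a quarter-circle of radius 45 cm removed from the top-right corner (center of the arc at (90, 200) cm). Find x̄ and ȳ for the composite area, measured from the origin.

x̄ = 42.49 cm, ȳ = 92.16 cm

Part | A | x̄ᵢ | ȳᵢ | A·x̄ᵢ | A·ȳᵢ
plate | 18000.00 | 45.00 | 100.00 | 810000.00 | 1800000.00
removed quarter-circle | -1590.43 | 70.90 | 180.90 | -112763.82 | -287711.26
Σ | 16409.57 |  |  | 697236.18 | 1512288.74
x̄ = 697236.18 / 16409.57 = 42.49 cm
ȳ = 1512288.74 / 16409.57 = 92.16 cm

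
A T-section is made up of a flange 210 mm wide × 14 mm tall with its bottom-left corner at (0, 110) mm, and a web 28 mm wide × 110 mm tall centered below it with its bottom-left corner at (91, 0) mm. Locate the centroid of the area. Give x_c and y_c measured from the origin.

Part | A | x̄ᵢ | ȳᵢ | A·x̄ᵢ | A·ȳᵢ
web | 3080.00 | 105.00 | 55.00 | 323400.00 | 169400.00
flange | 2940.00 | 105.00 | 117.00 | 308700.00 | 343980.00
Σ | 6020.00 |  |  | 632100.00 | 513380.00
x_c = 632100.00 / 6020.00 = 105.00 mm
y_c = 513380.00 / 6020.00 = 85.28 mm

x_c = 105.00 mm, y_c = 85.28 mm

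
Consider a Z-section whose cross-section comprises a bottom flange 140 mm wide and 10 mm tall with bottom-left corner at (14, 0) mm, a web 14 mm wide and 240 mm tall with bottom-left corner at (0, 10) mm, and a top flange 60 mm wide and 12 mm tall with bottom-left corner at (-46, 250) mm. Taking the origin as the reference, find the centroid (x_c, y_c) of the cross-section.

bottom flange: A = 140 × 10 = 1400.00, centroid at (84.00, 5.00).
web: A = 14 × 240 = 3360.00, centroid at (7.00, 130.00).
top flange: A = 60 × 12 = 720.00, centroid at (-16.00, 256.00).
ΣA = 5480.00 mm²
ΣAx_c = (1400.00)(84.00) + (3360.00)(7.00) + (720.00)(-16.00) = 129600.00 mm³
ΣAy_c = (1400.00)(5.00) + (3360.00)(130.00) + (720.00)(256.00) = 628120.00 mm³
x_c = 129600.00 / 5480.00 = 23.65 mm
y_c = 628120.00 / 5480.00 = 114.62 mm

x_c = 23.65 mm, y_c = 114.62 mm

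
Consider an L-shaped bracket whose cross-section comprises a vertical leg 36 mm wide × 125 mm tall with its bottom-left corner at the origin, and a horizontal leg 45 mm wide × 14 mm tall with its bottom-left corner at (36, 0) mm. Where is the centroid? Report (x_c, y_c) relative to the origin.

x_c = 22.97 mm, y_c = 55.68 mm

vertical leg: A = 36 × 125 = 4500.00, centroid at (18.00, 62.50).
horizontal leg: A = 45 × 14 = 630.00, centroid at (58.50, 7.00).
ΣA = 5130.00 mm²
ΣAx_c = (4500.00)(18.00) + (630.00)(58.50) = 117855.00 mm³
ΣAy_c = (4500.00)(62.50) + (630.00)(7.00) = 285660.00 mm³
x_c = 117855.00 / 5130.00 = 22.97 mm
y_c = 285660.00 / 5130.00 = 55.68 mm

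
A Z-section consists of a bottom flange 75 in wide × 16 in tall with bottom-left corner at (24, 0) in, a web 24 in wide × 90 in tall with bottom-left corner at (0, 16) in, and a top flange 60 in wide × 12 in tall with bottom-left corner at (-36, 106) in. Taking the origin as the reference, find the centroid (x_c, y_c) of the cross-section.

x_c = 23.38 in, y_c = 54.41 in

bottom flange: A = 75 × 16 = 1200.00, centroid at (61.50, 8.00).
web: A = 24 × 90 = 2160.00, centroid at (12.00, 61.00).
top flange: A = 60 × 12 = 720.00, centroid at (-6.00, 112.00).
ΣA = 4080.00 in², ΣAx_c = 95400.00 in³, ΣAy_c = 222000.00 in³.
x_c = 95400.00/4080.00 = 23.38 in; y_c = 222000.00/4080.00 = 54.41 in.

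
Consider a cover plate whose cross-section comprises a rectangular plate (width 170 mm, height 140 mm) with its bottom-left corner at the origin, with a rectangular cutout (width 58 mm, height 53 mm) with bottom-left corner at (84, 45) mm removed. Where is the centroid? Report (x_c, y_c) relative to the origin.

x_c = 80.85 mm, y_c = 69.78 mm

plate: A = 170 × 140 = 23800.00, centroid at (85.00, 70.00).
hole: A = −(58 × 53) = -3074.00, centroid at (113.00, 71.50).
ΣA = 20726.00 mm²
ΣAx_c = (23800.00)(85.00) + (-3074.00)(113.00) = 1675638.00 mm³
ΣAy_c = (23800.00)(70.00) + (-3074.00)(71.50) = 1446209.00 mm³
x_c = 1675638.00 / 20726.00 = 80.85 mm
y_c = 1446209.00 / 20726.00 = 69.78 mm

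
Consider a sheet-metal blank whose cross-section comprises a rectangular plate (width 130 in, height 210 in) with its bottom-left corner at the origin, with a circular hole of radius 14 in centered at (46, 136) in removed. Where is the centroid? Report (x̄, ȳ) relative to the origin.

plate: A = 130 × 210 = 27300.00, centroid at (65.00, 105.00).
hole: A = −π·14² = -615.75, centroid at (46.00, 136.00).
ΣA = 26684.25 in²
ΣAx̄ = (27300.00)(65.00) + (-615.75)(46.00) = 1746175.40 in³
ΣAȳ = (27300.00)(105.00) + (-615.75)(136.00) = 2782757.71 in³
x̄ = 1746175.40 / 26684.25 = 65.44 in
ȳ = 2782757.71 / 26684.25 = 104.28 in

x̄ = 65.44 in, ȳ = 104.28 in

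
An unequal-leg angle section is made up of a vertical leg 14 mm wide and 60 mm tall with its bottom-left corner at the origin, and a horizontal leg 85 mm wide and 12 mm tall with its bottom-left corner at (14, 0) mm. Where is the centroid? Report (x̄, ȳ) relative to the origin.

x̄ = 34.15 mm, ȳ = 16.84 mm

vertical leg: A = 14 × 60 = 840.00, centroid at (7.00, 30.00).
horizontal leg: A = 85 × 12 = 1020.00, centroid at (56.50, 6.00).
ΣA = 1860.00 mm², ΣAx̄ = 63510.00 mm³, ΣAȳ = 31320.00 mm³.
x̄ = 63510.00/1860.00 = 34.15 mm; ȳ = 31320.00/1860.00 = 16.84 mm.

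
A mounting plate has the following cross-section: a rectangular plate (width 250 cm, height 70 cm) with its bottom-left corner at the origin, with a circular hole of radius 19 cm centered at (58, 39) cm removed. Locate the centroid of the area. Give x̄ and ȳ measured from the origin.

plate: A = 250 × 70 = 17500.00, centroid at (125.00, 35.00).
hole: A = −π·19² = -1134.11, centroid at (58.00, 39.00).
ΣA = 16365.89 cm², ΣAx̄ = 2121721.33 cm³, ΣAȳ = 568269.52 cm³.
x̄ = 2121721.33/16365.89 = 129.64 cm; ȳ = 568269.52/16365.89 = 34.72 cm.

x̄ = 129.64 cm, ȳ = 34.72 cm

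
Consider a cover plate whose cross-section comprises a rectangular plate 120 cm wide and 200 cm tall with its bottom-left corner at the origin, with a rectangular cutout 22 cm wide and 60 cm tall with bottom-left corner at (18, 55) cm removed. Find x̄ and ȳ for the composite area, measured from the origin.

plate: A = 120 × 200 = 24000.00, centroid at (60.00, 100.00).
hole: A = −(22 × 60) = -1320.00, centroid at (29.00, 85.00).
ΣA = 22680.00 cm², ΣAx̄ = 1401720.00 cm³, ΣAȳ = 2287800.00 cm³.
x̄ = 1401720.00/22680.00 = 61.80 cm; ȳ = 2287800.00/22680.00 = 100.87 cm.

x̄ = 61.80 cm, ȳ = 100.87 cm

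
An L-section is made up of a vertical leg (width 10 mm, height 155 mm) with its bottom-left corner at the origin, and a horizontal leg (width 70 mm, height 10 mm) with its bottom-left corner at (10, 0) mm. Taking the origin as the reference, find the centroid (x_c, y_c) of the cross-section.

vertical leg: A = 10 × 155 = 1550.00, centroid at (5.00, 77.50).
horizontal leg: A = 70 × 10 = 700.00, centroid at (45.00, 5.00).
ΣA = 2250.00 mm²
ΣAx_c = (1550.00)(5.00) + (700.00)(45.00) = 39250.00 mm³
ΣAy_c = (1550.00)(77.50) + (700.00)(5.00) = 123625.00 mm³
x_c = 39250.00 / 2250.00 = 17.44 mm
y_c = 123625.00 / 2250.00 = 54.94 mm

x_c = 17.44 mm, y_c = 54.94 mm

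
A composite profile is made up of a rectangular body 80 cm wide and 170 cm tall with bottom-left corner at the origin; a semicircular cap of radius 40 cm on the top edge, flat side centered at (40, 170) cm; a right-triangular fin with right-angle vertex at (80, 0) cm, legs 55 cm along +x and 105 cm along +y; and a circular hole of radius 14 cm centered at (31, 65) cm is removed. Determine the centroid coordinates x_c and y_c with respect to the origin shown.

rectangular body: A = 80 × 170 = 13600.00, centroid at (40.00, 85.00).
semicircular top: A = ½π·40² = 2513.27, centroid at (40.00, 186.98).
triangular fin: A = ½·55·105 = 2887.50, centroid at (98.33, 35.00).
hole: A = −π·14² = -615.75, centroid at (31.00, 65.00).
ΣA = 18385.02 cm², ΣAx_c = 909380.15 cm³, ΣAy_c = 1686961.88 cm³.
x_c = 909380.15/18385.02 = 49.46 cm; y_c = 1686961.88/18385.02 = 91.76 cm.

x_c = 49.46 cm, y_c = 91.76 cm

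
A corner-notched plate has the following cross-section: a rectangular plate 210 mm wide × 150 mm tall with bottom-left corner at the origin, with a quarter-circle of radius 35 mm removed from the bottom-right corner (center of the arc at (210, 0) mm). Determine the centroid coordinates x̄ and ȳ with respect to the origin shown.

x̄ = 102.16 mm, ȳ = 76.89 mm

Part | A | x̄ᵢ | ȳᵢ | A·x̄ᵢ | A·ȳᵢ
plate | 31500.00 | 105.00 | 75.00 | 3307500.00 | 2362500.00
removed quarter-circle | -962.11 | 195.15 | 14.85 | -187752.01 | -14291.67
Σ | 30537.89 |  |  | 3119747.99 | 2348208.33
x̄ = 3119747.99 / 30537.89 = 102.16 mm
ȳ = 2348208.33 / 30537.89 = 76.89 mm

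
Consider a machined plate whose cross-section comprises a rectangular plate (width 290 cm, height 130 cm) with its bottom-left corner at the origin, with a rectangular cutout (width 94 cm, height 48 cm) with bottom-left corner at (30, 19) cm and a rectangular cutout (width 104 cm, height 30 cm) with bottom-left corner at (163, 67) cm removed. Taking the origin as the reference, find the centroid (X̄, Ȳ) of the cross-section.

X̄ = 147.94 cm, Ȳ = 66.54 cm

Part | A | x̄ᵢ | ȳᵢ | A·x̄ᵢ | A·ȳᵢ
plate | 37700.00 | 145.00 | 65.00 | 5466500.00 | 2450500.00
hole 1 | -4512.00 | 77.00 | 43.00 | -347424.00 | -194016.00
hole 2 | -3120.00 | 215.00 | 82.00 | -670800.00 | -255840.00
Σ | 30068.00 |  |  | 4448276.00 | 2000644.00
X̄ = 4448276.00 / 30068.00 = 147.94 cm
Ȳ = 2000644.00 / 30068.00 = 66.54 cm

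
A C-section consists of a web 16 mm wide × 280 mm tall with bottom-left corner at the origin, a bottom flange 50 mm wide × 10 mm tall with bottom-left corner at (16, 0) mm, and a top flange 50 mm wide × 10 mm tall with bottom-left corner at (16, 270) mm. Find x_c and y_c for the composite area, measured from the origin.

Part | A | x̄ᵢ | ȳᵢ | A·x̄ᵢ | A·ȳᵢ
web | 4480.00 | 8.00 | 140.00 | 35840.00 | 627200.00
bottom flange | 500.00 | 41.00 | 5.00 | 20500.00 | 2500.00
top flange | 500.00 | 41.00 | 275.00 | 20500.00 | 137500.00
Σ | 5480.00 |  |  | 76840.00 | 767200.00
x_c = 76840.00 / 5480.00 = 14.02 mm
y_c = 767200.00 / 5480.00 = 140.00 mm

x_c = 14.02 mm, y_c = 140.00 mm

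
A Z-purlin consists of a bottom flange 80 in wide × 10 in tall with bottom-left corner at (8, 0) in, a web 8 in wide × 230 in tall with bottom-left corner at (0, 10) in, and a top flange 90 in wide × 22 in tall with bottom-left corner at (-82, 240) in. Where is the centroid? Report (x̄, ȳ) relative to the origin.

x̄ = -5.95 in, ȳ = 158.22 in

Part | A | x̄ᵢ | ȳᵢ | A·x̄ᵢ | A·ȳᵢ
bottom flange | 800.00 | 48.00 | 5.00 | 38400.00 | 4000.00
web | 1840.00 | 4.00 | 125.00 | 7360.00 | 230000.00
top flange | 1980.00 | -37.00 | 251.00 | -73260.00 | 496980.00
Σ | 4620.00 |  |  | -27500.00 | 730980.00
x̄ = -27500.00 / 4620.00 = -5.95 in
ȳ = 730980.00 / 4620.00 = 158.22 in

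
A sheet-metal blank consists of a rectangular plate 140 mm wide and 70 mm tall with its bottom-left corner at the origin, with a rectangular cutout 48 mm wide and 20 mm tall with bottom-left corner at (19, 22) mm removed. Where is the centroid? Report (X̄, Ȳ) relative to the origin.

plate: A = 140 × 70 = 9800.00, centroid at (70.00, 35.00).
hole: A = −(48 × 20) = -960.00, centroid at (43.00, 32.00).
ΣA = 8840.00 mm²
ΣAX̄ = (9800.00)(70.00) + (-960.00)(43.00) = 644720.00 mm³
ΣAȲ = (9800.00)(35.00) + (-960.00)(32.00) = 312280.00 mm³
X̄ = 644720.00 / 8840.00 = 72.93 mm
Ȳ = 312280.00 / 8840.00 = 35.33 mm

X̄ = 72.93 mm, Ȳ = 35.33 mm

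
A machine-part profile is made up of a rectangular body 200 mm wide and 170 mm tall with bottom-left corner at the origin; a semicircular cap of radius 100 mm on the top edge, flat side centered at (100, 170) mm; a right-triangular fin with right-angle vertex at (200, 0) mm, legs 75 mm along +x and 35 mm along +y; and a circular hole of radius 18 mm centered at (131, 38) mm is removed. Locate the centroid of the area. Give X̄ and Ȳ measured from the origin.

X̄ = 102.65 mm, Ȳ = 124.07 mm

Part | A | x̄ᵢ | ȳᵢ | A·x̄ᵢ | A·ȳᵢ
rectangular body | 34000.00 | 100.00 | 85.00 | 3400000.00 | 2890000.00
semicircular top | 15707.96 | 100.00 | 212.44 | 1570796.33 | 3337020.42
triangular fin | 1312.50 | 225.00 | 11.67 | 295312.50 | 15312.50
hole | -1017.88 | 131.00 | 38.00 | -133341.76 | -38679.29
Σ | 50002.59 |  |  | 5132767.07 | 6203653.63
X̄ = 5132767.07 / 50002.59 = 102.65 mm
Ȳ = 6203653.63 / 50002.59 = 124.07 mm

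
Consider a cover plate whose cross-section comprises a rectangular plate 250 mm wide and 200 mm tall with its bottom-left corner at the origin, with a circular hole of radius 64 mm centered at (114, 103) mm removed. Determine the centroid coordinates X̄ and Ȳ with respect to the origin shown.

plate: A = 250 × 200 = 50000.00, centroid at (125.00, 100.00).
hole: A = −π·64² = -12867.96, centroid at (114.00, 103.00).
ΣA = 37132.04 mm², ΣAX̄ = 4783052.16 mm³, ΣAȲ = 3674599.76 mm³.
X̄ = 4783052.16/37132.04 = 128.81 mm; Ȳ = 3674599.76/37132.04 = 98.96 mm.

X̄ = 128.81 mm, Ȳ = 98.96 mm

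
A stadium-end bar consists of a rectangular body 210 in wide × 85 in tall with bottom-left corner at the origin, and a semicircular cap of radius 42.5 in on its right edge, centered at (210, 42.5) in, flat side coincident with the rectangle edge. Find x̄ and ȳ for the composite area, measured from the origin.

x̄ = 121.87 in, ȳ = 42.50 in

rectangular body: A = 210 × 85 = 17850.00, centroid at (105.00, 42.50).
semicircular end: A = ½π·42.5² = 2837.25, centroid at (228.04, 42.50).
ΣA = 20687.25 in², ΣAx̄ = 2521249.77 in³, ΣAȳ = 879208.16 in³.
x̄ = 2521249.77/20687.25 = 121.87 in; ȳ = 879208.16/20687.25 = 42.50 in.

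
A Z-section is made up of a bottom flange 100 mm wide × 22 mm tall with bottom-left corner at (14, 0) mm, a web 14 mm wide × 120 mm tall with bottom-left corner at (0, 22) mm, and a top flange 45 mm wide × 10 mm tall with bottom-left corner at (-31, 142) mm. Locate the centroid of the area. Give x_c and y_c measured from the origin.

x_c = 34.35 mm, y_c = 52.68 mm

bottom flange: A = 100 × 22 = 2200.00, centroid at (64.00, 11.00).
web: A = 14 × 120 = 1680.00, centroid at (7.00, 82.00).
top flange: A = 45 × 10 = 450.00, centroid at (-8.50, 147.00).
ΣA = 4330.00 mm²
ΣAx_c = (2200.00)(64.00) + (1680.00)(7.00) + (450.00)(-8.50) = 148735.00 mm³
ΣAy_c = (2200.00)(11.00) + (1680.00)(82.00) + (450.00)(147.00) = 228110.00 mm³
x_c = 148735.00 / 4330.00 = 34.35 mm
y_c = 228110.00 / 4330.00 = 52.68 mm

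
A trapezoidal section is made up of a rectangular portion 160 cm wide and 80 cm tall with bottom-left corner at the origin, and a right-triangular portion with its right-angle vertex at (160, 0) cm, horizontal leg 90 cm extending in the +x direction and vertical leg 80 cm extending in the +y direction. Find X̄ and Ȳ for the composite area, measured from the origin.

X̄ = 104.15 cm, Ȳ = 37.07 cm

Part | A | x̄ᵢ | ȳᵢ | A·x̄ᵢ | A·ȳᵢ
rectangular portion | 12800.00 | 80.00 | 40.00 | 1024000.00 | 512000.00
triangular portion | 3600.00 | 190.00 | 26.67 | 684000.00 | 96000.00
Σ | 16400.00 |  |  | 1708000.00 | 608000.00
X̄ = 1708000.00 / 16400.00 = 104.15 cm
Ȳ = 608000.00 / 16400.00 = 37.07 cm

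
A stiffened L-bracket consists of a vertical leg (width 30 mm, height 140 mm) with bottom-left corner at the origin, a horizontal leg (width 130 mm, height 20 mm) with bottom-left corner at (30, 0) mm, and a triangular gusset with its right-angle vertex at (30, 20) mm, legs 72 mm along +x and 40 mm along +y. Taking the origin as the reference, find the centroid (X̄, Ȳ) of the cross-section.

X̄ = 47.06 mm, Ȳ = 44.66 mm

vertical leg: A = 30 × 140 = 4200.00, centroid at (15.00, 70.00).
horizontal leg: A = 130 × 20 = 2600.00, centroid at (95.00, 10.00).
gusset: A = ½·72·40 = 1440.00, centroid at (54.00, 33.33).
ΣA = 8240.00 mm², ΣAX̄ = 387760.00 mm³, ΣAȲ = 368000.00 mm³.
X̄ = 387760.00/8240.00 = 47.06 mm; Ȳ = 368000.00/8240.00 = 44.66 mm.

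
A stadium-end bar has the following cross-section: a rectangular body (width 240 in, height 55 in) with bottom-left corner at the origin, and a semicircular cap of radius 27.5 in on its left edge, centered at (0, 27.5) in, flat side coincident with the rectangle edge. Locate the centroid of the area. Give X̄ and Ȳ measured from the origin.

X̄ = 109.13 in, Ȳ = 27.50 in

rectangular body: A = 240 × 55 = 13200.00, centroid at (120.00, 27.50).
semicircular end: A = ½π·27.5² = 1187.91, centroid at (-11.67, 27.50).
ΣA = 14387.91 in², ΣAX̄ = 1570135.42 in³, ΣAȲ = 395667.65 in³.
X̄ = 1570135.42/14387.91 = 109.13 in; Ȳ = 395667.65/14387.91 = 27.50 in.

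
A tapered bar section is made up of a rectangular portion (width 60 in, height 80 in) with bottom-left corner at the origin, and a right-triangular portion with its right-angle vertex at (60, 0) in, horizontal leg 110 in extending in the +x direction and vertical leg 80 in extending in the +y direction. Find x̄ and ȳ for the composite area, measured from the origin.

x̄ = 61.88 in, ȳ = 33.62 in

Part | A | x̄ᵢ | ȳᵢ | A·x̄ᵢ | A·ȳᵢ
rectangular portion | 4800.00 | 30.00 | 40.00 | 144000.00 | 192000.00
triangular portion | 4400.00 | 96.67 | 26.67 | 425333.33 | 117333.33
Σ | 9200.00 |  |  | 569333.33 | 309333.33
x̄ = 569333.33 / 9200.00 = 61.88 in
ȳ = 309333.33 / 9200.00 = 33.62 in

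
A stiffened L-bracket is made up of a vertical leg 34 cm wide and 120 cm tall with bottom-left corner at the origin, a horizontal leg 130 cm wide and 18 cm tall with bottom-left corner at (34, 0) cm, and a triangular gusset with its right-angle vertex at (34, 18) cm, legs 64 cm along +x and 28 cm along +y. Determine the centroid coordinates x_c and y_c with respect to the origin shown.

vertical leg: A = 34 × 120 = 4080.00, centroid at (17.00, 60.00).
horizontal leg: A = 130 × 18 = 2340.00, centroid at (99.00, 9.00).
gusset: A = ½·64·28 = 896.00, centroid at (55.33, 27.33).
ΣA = 7316.00 cm²
ΣAx_c = (4080.00)(17.00) + (2340.00)(99.00) + (896.00)(55.33) = 350598.67 cm³
ΣAy_c = (4080.00)(60.00) + (2340.00)(9.00) + (896.00)(27.33) = 290350.67 cm³
x_c = 350598.67 / 7316.00 = 47.92 cm
y_c = 290350.67 / 7316.00 = 39.69 cm

x_c = 47.92 cm, y_c = 39.69 cm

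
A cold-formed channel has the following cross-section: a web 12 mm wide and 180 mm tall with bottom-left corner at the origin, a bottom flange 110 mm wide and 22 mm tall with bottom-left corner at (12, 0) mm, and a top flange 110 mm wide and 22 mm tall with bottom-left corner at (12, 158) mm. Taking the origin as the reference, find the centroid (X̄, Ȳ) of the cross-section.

X̄ = 48.18 mm, Ȳ = 90.00 mm

web: A = 12 × 180 = 2160.00, centroid at (6.00, 90.00).
bottom flange: A = 110 × 22 = 2420.00, centroid at (67.00, 11.00).
top flange: A = 110 × 22 = 2420.00, centroid at (67.00, 169.00).
ΣA = 7000.00 mm², ΣAX̄ = 337240.00 mm³, ΣAȲ = 630000.00 mm³.
X̄ = 337240.00/7000.00 = 48.18 mm; Ȳ = 630000.00/7000.00 = 90.00 mm.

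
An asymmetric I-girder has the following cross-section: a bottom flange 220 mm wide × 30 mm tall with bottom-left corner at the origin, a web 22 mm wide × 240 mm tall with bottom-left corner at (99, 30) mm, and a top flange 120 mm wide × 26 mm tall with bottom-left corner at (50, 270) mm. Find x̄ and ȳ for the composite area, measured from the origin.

bottom flange: A = 220 × 30 = 6600.00, centroid at (110.00, 15.00).
web: A = 22 × 240 = 5280.00, centroid at (110.00, 150.00).
top flange: A = 120 × 26 = 3120.00, centroid at (110.00, 283.00).
ΣA = 15000.00 mm², ΣAx̄ = 1650000.00 mm³, ΣAȳ = 1773960.00 mm³.
x̄ = 1650000.00/15000.00 = 110.00 mm; ȳ = 1773960.00/15000.00 = 118.26 mm.

x̄ = 110.00 mm, ȳ = 118.26 mm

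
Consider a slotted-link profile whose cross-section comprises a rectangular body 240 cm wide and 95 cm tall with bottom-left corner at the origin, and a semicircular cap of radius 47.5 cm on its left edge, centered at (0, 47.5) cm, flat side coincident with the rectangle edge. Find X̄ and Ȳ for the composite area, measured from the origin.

Part | A | x̄ᵢ | ȳᵢ | A·x̄ᵢ | A·ȳᵢ
rectangular body | 22800.00 | 120.00 | 47.50 | 2736000.00 | 1083000.00
semicircular end | 3544.11 | -20.16 | 47.50 | -71447.92 | 168345.19
Σ | 26344.11 |  |  | 2664552.08 | 1251345.19
X̄ = 2664552.08 / 26344.11 = 101.14 cm
Ȳ = 1251345.19 / 26344.11 = 47.50 cm

X̄ = 101.14 cm, Ȳ = 47.50 cm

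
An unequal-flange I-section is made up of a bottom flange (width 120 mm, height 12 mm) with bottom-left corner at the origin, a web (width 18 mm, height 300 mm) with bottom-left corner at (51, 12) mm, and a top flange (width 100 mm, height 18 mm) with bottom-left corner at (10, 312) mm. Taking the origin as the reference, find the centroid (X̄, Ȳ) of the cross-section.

X̄ = 60.00 mm, Ȳ = 169.12 mm

Part | A | x̄ᵢ | ȳᵢ | A·x̄ᵢ | A·ȳᵢ
bottom flange | 1440.00 | 60.00 | 6.00 | 86400.00 | 8640.00
web | 5400.00 | 60.00 | 162.00 | 324000.00 | 874800.00
top flange | 1800.00 | 60.00 | 321.00 | 108000.00 | 577800.00
Σ | 8640.00 |  |  | 518400.00 | 1461240.00
X̄ = 518400.00 / 8640.00 = 60.00 mm
Ȳ = 1461240.00 / 8640.00 = 169.12 mm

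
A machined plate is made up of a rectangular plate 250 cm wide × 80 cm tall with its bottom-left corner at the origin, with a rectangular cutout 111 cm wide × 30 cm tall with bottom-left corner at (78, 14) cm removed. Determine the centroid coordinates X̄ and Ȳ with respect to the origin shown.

X̄ = 123.30 cm, Ȳ = 42.20 cm

plate: A = 250 × 80 = 20000.00, centroid at (125.00, 40.00).
hole: A = −(111 × 30) = -3330.00, centroid at (133.50, 29.00).
ΣA = 16670.00 cm²
ΣAX̄ = (20000.00)(125.00) + (-3330.00)(133.50) = 2055445.00 cm³
ΣAȲ = (20000.00)(40.00) + (-3330.00)(29.00) = 703430.00 cm³
X̄ = 2055445.00 / 16670.00 = 123.30 cm
Ȳ = 703430.00 / 16670.00 = 42.20 cm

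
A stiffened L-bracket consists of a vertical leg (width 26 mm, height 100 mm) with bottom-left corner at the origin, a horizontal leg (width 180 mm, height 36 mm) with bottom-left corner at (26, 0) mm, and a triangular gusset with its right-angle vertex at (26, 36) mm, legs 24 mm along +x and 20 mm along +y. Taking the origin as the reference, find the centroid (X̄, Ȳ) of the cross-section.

vertical leg: A = 26 × 100 = 2600.00, centroid at (13.00, 50.00).
horizontal leg: A = 180 × 36 = 6480.00, centroid at (116.00, 18.00).
gusset: A = ½·24·20 = 240.00, centroid at (34.00, 42.67).
ΣA = 9320.00 mm²
ΣAX̄ = (2600.00)(13.00) + (6480.00)(116.00) + (240.00)(34.00) = 793640.00 mm³
ΣAȲ = (2600.00)(50.00) + (6480.00)(18.00) + (240.00)(42.67) = 256880.00 mm³
X̄ = 793640.00 / 9320.00 = 85.15 mm
Ȳ = 256880.00 / 9320.00 = 27.56 mm

X̄ = 85.15 mm, Ȳ = 27.56 mm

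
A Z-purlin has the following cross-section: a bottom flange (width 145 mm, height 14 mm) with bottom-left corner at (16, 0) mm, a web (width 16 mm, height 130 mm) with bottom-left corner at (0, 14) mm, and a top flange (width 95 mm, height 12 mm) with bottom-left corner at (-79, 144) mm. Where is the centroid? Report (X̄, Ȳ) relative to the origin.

Part | A | x̄ᵢ | ȳᵢ | A·x̄ᵢ | A·ȳᵢ
bottom flange | 2030.00 | 88.50 | 7.00 | 179655.00 | 14210.00
web | 2080.00 | 8.00 | 79.00 | 16640.00 | 164320.00
top flange | 1140.00 | -31.50 | 150.00 | -35910.00 | 171000.00
Σ | 5250.00 |  |  | 160385.00 | 349530.00
X̄ = 160385.00 / 5250.00 = 30.55 mm
Ȳ = 349530.00 / 5250.00 = 66.58 mm

X̄ = 30.55 mm, Ȳ = 66.58 mm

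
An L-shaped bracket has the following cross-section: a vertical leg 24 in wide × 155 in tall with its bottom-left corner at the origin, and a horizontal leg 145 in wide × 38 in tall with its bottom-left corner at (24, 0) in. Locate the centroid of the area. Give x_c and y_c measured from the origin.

x_c = 62.44 in, y_c = 42.58 in

Part | A | x̄ᵢ | ȳᵢ | A·x̄ᵢ | A·ȳᵢ
vertical leg | 3720.00 | 12.00 | 77.50 | 44640.00 | 288300.00
horizontal leg | 5510.00 | 96.50 | 19.00 | 531715.00 | 104690.00
Σ | 9230.00 |  |  | 576355.00 | 392990.00
x_c = 576355.00 / 9230.00 = 62.44 in
y_c = 392990.00 / 9230.00 = 42.58 in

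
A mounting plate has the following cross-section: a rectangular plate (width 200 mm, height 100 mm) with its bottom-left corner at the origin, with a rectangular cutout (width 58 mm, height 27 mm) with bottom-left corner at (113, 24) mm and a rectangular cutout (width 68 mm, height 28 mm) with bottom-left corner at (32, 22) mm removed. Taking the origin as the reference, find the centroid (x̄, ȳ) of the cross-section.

plate: A = 200 × 100 = 20000.00, centroid at (100.00, 50.00).
hole 1: A = −(58 × 27) = -1566.00, centroid at (142.00, 37.50).
hole 2: A = −(68 × 28) = -1904.00, centroid at (66.00, 36.00).
ΣA = 16530.00 mm²
ΣAx̄ = (20000.00)(100.00) + (-1566.00)(142.00) + (-1904.00)(66.00) = 1651964.00 mm³
ΣAȳ = (20000.00)(50.00) + (-1566.00)(37.50) + (-1904.00)(36.00) = 872731.00 mm³
x̄ = 1651964.00 / 16530.00 = 99.94 mm
ȳ = 872731.00 / 16530.00 = 52.80 mm

x̄ = 99.94 mm, ȳ = 52.80 mm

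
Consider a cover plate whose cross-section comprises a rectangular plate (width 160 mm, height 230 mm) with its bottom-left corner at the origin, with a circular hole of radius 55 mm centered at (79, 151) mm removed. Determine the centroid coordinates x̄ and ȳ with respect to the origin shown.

x̄ = 80.35 mm, ȳ = 102.47 mm

Part | A | x̄ᵢ | ȳᵢ | A·x̄ᵢ | A·ȳᵢ
plate | 36800.00 | 80.00 | 115.00 | 2944000.00 | 4232000.00
hole | -9503.32 | 79.00 | 151.00 | -750762.10 | -1435000.98
Σ | 27296.68 |  |  | 2193237.90 | 2796999.02
x̄ = 2193237.90 / 27296.68 = 80.35 mm
ȳ = 2796999.02 / 27296.68 = 102.47 mm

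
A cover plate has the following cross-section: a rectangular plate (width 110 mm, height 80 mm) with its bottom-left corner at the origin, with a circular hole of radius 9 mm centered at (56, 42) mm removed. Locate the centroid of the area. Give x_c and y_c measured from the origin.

plate: A = 110 × 80 = 8800.00, centroid at (55.00, 40.00).
hole: A = −π·9² = -254.47, centroid at (56.00, 42.00).
ΣA = 8545.53 mm², ΣAx_c = 469749.74 mm³, ΣAy_c = 341312.30 mm³.
x_c = 469749.74/8545.53 = 54.97 mm; y_c = 341312.30/8545.53 = 39.94 mm.

x_c = 54.97 mm, y_c = 39.94 mm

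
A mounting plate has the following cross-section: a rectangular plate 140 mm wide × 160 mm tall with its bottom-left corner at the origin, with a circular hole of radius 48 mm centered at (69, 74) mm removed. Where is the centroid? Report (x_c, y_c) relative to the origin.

Part | A | x̄ᵢ | ȳᵢ | A·x̄ᵢ | A·ȳᵢ
plate | 22400.00 | 70.00 | 80.00 | 1568000.00 | 1792000.00
hole | -7238.23 | 69.00 | 74.00 | -499437.83 | -535628.98
Σ | 15161.77 |  |  | 1068562.17 | 1256371.02
x_c = 1068562.17 / 15161.77 = 70.48 mm
y_c = 1256371.02 / 15161.77 = 82.86 mm

x_c = 70.48 mm, y_c = 82.86 mm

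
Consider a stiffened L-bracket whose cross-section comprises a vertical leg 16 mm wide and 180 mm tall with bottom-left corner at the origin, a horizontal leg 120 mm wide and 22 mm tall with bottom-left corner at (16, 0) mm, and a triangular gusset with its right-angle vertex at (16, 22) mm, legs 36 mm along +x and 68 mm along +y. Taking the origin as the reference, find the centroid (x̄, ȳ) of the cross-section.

vertical leg: A = 16 × 180 = 2880.00, centroid at (8.00, 90.00).
horizontal leg: A = 120 × 22 = 2640.00, centroid at (76.00, 11.00).
gusset: A = ½·36·68 = 1224.00, centroid at (28.00, 44.67).
ΣA = 6744.00 mm², ΣAx̄ = 257952.00 mm³, ΣAȳ = 342912.00 mm³.
x̄ = 257952.00/6744.00 = 38.25 mm; ȳ = 342912.00/6744.00 = 50.85 mm.

x̄ = 38.25 mm, ȳ = 50.85 mm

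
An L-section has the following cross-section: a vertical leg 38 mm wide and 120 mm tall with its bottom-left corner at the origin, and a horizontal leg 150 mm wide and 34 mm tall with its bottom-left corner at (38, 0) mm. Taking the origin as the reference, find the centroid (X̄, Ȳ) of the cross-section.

X̄ = 68.63 mm, Ȳ = 37.30 mm

vertical leg: A = 38 × 120 = 4560.00, centroid at (19.00, 60.00).
horizontal leg: A = 150 × 34 = 5100.00, centroid at (113.00, 17.00).
ΣA = 9660.00 mm²
ΣAX̄ = (4560.00)(19.00) + (5100.00)(113.00) = 662940.00 mm³
ΣAȲ = (4560.00)(60.00) + (5100.00)(17.00) = 360300.00 mm³
X̄ = 662940.00 / 9660.00 = 68.63 mm
Ȳ = 360300.00 / 9660.00 = 37.30 mm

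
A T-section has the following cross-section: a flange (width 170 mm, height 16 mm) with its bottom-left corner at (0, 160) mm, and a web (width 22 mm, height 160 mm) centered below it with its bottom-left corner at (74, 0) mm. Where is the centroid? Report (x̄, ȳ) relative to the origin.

x̄ = 85.00 mm, ȳ = 118.36 mm

Part | A | x̄ᵢ | ȳᵢ | A·x̄ᵢ | A·ȳᵢ
web | 3520.00 | 85.00 | 80.00 | 299200.00 | 281600.00
flange | 2720.00 | 85.00 | 168.00 | 231200.00 | 456960.00
Σ | 6240.00 |  |  | 530400.00 | 738560.00
x̄ = 530400.00 / 6240.00 = 85.00 mm
ȳ = 738560.00 / 6240.00 = 118.36 mm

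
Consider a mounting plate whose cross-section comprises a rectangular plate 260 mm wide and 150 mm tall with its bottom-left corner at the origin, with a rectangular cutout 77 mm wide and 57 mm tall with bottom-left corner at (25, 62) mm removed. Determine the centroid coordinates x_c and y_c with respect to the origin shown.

x_c = 138.43 mm, y_c = 73.03 mm

Part | A | x̄ᵢ | ȳᵢ | A·x̄ᵢ | A·ȳᵢ
plate | 39000.00 | 130.00 | 75.00 | 5070000.00 | 2925000.00
hole | -4389.00 | 63.50 | 90.50 | -278701.50 | -397204.50
Σ | 34611.00 |  |  | 4791298.50 | 2527795.50
x_c = 4791298.50 / 34611.00 = 138.43 mm
y_c = 2527795.50 / 34611.00 = 73.03 mm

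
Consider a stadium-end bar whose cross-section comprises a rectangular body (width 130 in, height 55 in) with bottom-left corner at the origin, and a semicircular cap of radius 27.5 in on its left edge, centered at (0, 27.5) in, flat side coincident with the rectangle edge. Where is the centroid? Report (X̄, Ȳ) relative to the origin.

Part | A | x̄ᵢ | ȳᵢ | A·x̄ᵢ | A·ȳᵢ
rectangular body | 7150.00 | 65.00 | 27.50 | 464750.00 | 196625.00
semicircular end | 1187.91 | -11.67 | 27.50 | -13864.58 | 32667.65
Σ | 8337.91 |  |  | 450885.42 | 229292.65
X̄ = 450885.42 / 8337.91 = 54.08 in
Ȳ = 229292.65 / 8337.91 = 27.50 in

X̄ = 54.08 in, Ȳ = 27.50 in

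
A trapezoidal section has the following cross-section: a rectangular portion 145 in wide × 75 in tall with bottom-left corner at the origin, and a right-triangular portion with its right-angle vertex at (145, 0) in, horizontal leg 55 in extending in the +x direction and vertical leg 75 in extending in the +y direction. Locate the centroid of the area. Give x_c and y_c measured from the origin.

x_c = 86.98 in, y_c = 35.51 in

rectangular portion: A = 145 × 75 = 10875.00, centroid at (72.50, 37.50).
triangular portion: A = ½·55·75 = 2062.50, centroid at (163.33, 25.00).
ΣA = 12937.50 in²
ΣAx_c = (10875.00)(72.50) + (2062.50)(163.33) = 1125312.50 in³
ΣAy_c = (10875.00)(37.50) + (2062.50)(25.00) = 459375.00 in³
x_c = 1125312.50 / 12937.50 = 86.98 in
y_c = 459375.00 / 12937.50 = 35.51 in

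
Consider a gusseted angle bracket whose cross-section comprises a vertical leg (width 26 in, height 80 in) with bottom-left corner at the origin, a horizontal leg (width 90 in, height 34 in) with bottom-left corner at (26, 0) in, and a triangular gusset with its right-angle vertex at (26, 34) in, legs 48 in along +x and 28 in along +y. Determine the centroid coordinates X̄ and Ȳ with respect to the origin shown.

X̄ = 46.89 in, Ȳ = 28.28 in

vertical leg: A = 26 × 80 = 2080.00, centroid at (13.00, 40.00).
horizontal leg: A = 90 × 34 = 3060.00, centroid at (71.00, 17.00).
gusset: A = ½·48·28 = 672.00, centroid at (42.00, 43.33).
ΣA = 5812.00 in²
ΣAX̄ = (2080.00)(13.00) + (3060.00)(71.00) + (672.00)(42.00) = 272524.00 in³
ΣAȲ = (2080.00)(40.00) + (3060.00)(17.00) + (672.00)(43.33) = 164340.00 in³
X̄ = 272524.00 / 5812.00 = 46.89 in
Ȳ = 164340.00 / 5812.00 = 28.28 in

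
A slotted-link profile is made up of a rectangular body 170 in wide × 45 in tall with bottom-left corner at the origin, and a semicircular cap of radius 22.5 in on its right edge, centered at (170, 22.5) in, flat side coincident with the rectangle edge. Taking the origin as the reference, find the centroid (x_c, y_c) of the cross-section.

rectangular body: A = 170 × 45 = 7650.00, centroid at (85.00, 22.50).
semicircular end: A = ½π·22.5² = 795.22, centroid at (179.55, 22.50).
ΣA = 8445.22 in², ΣAx_c = 793030.41 in³, ΣAy_c = 190017.35 in³.
x_c = 793030.41/8445.22 = 93.90 in; y_c = 190017.35/8445.22 = 22.50 in.

x_c = 93.90 in, y_c = 22.50 in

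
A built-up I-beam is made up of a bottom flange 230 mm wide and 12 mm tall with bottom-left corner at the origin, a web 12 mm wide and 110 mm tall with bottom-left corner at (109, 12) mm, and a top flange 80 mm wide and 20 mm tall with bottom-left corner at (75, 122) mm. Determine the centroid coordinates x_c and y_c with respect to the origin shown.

x_c = 115.00 mm, y_c = 55.67 mm

Part | A | x̄ᵢ | ȳᵢ | A·x̄ᵢ | A·ȳᵢ
bottom flange | 2760.00 | 115.00 | 6.00 | 317400.00 | 16560.00
web | 1320.00 | 115.00 | 67.00 | 151800.00 | 88440.00
top flange | 1600.00 | 115.00 | 132.00 | 184000.00 | 211200.00
Σ | 5680.00 |  |  | 653200.00 | 316200.00
x_c = 653200.00 / 5680.00 = 115.00 mm
y_c = 316200.00 / 5680.00 = 55.67 mm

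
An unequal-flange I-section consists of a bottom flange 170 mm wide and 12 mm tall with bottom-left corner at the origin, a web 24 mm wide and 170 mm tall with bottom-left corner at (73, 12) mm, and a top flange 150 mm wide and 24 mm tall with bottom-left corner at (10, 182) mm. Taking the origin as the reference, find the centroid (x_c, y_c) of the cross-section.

x_c = 85.00 mm, y_c = 113.83 mm

bottom flange: A = 170 × 12 = 2040.00, centroid at (85.00, 6.00).
web: A = 24 × 170 = 4080.00, centroid at (85.00, 97.00).
top flange: A = 150 × 24 = 3600.00, centroid at (85.00, 194.00).
ΣA = 9720.00 mm², ΣAx_c = 826200.00 mm³, ΣAy_c = 1106400.00 mm³.
x_c = 826200.00/9720.00 = 85.00 mm; y_c = 1106400.00/9720.00 = 113.83 mm.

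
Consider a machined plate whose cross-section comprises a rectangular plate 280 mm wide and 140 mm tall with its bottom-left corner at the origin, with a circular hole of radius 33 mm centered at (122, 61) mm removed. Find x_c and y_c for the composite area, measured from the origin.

Part | A | x̄ᵢ | ȳᵢ | A·x̄ᵢ | A·ȳᵢ
plate | 39200.00 | 140.00 | 70.00 | 5488000.00 | 2744000.00
hole | -3421.19 | 122.00 | 61.00 | -417385.72 | -208692.86
Σ | 35778.81 |  |  | 5070614.28 | 2535307.14
x_c = 5070614.28 / 35778.81 = 141.72 mm
y_c = 2535307.14 / 35778.81 = 70.86 mm

x_c = 141.72 mm, y_c = 70.86 mm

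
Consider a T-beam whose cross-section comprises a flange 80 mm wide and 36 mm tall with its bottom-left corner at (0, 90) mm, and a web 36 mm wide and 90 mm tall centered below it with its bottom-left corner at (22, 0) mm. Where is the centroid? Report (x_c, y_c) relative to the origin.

x_c = 40.00 mm, y_c = 74.65 mm

Part | A | x̄ᵢ | ȳᵢ | A·x̄ᵢ | A·ȳᵢ
web | 3240.00 | 40.00 | 45.00 | 129600.00 | 145800.00
flange | 2880.00 | 40.00 | 108.00 | 115200.00 | 311040.00
Σ | 6120.00 |  |  | 244800.00 | 456840.00
x_c = 244800.00 / 6120.00 = 40.00 mm
y_c = 456840.00 / 6120.00 = 74.65 mm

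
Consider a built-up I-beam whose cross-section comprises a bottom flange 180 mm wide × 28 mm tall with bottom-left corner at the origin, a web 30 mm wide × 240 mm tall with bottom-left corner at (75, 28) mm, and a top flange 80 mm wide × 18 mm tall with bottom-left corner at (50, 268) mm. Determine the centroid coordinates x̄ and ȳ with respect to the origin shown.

bottom flange: A = 180 × 28 = 5040.00, centroid at (90.00, 14.00).
web: A = 30 × 240 = 7200.00, centroid at (90.00, 148.00).
top flange: A = 80 × 18 = 1440.00, centroid at (90.00, 277.00).
ΣA = 13680.00 mm²
ΣAx̄ = (5040.00)(90.00) + (7200.00)(90.00) + (1440.00)(90.00) = 1231200.00 mm³
ΣAȳ = (5040.00)(14.00) + (7200.00)(148.00) + (1440.00)(277.00) = 1535040.00 mm³
x̄ = 1231200.00 / 13680.00 = 90.00 mm
ȳ = 1535040.00 / 13680.00 = 112.21 mm

x̄ = 90.00 mm, ȳ = 112.21 mm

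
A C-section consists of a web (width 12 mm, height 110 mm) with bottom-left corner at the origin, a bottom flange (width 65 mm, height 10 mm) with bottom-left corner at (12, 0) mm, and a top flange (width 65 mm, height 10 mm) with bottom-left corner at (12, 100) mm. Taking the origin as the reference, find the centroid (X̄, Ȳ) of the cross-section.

web: A = 12 × 110 = 1320.00, centroid at (6.00, 55.00).
bottom flange: A = 65 × 10 = 650.00, centroid at (44.50, 5.00).
top flange: A = 65 × 10 = 650.00, centroid at (44.50, 105.00).
ΣA = 2620.00 mm²
ΣAX̄ = (1320.00)(6.00) + (650.00)(44.50) + (650.00)(44.50) = 65770.00 mm³
ΣAȲ = (1320.00)(55.00) + (650.00)(5.00) + (650.00)(105.00) = 144100.00 mm³
X̄ = 65770.00 / 2620.00 = 25.10 mm
Ȳ = 144100.00 / 2620.00 = 55.00 mm

X̄ = 25.10 mm, Ȳ = 55.00 mm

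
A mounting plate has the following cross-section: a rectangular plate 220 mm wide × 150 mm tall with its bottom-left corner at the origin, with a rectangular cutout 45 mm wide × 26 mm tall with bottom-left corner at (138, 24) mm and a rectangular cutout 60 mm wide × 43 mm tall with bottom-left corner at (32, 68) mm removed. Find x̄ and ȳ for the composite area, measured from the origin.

Part | A | x̄ᵢ | ȳᵢ | A·x̄ᵢ | A·ȳᵢ
plate | 33000.00 | 110.00 | 75.00 | 3630000.00 | 2475000.00
hole 1 | -1170.00 | 160.50 | 37.00 | -187785.00 | -43290.00
hole 2 | -2580.00 | 62.00 | 89.50 | -159960.00 | -230910.00
Σ | 29250.00 |  |  | 3282255.00 | 2200800.00
x̄ = 3282255.00 / 29250.00 = 112.21 mm
ȳ = 2200800.00 / 29250.00 = 75.24 mm

x̄ = 112.21 mm, ȳ = 75.24 mm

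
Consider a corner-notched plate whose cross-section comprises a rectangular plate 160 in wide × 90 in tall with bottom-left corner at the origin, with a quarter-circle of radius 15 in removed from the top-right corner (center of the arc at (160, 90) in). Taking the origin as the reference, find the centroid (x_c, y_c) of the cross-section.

plate: A = 160 × 90 = 14400.00, centroid at (80.00, 45.00).
removed quarter-circle: A = −¼π·15² = -176.71, centroid at (153.63, 83.63).
ΣA = 14223.29 in², ΣAx_c = 1124850.67 in³, ΣAy_c = 633220.69 in³.
x_c = 1124850.67/14223.29 = 79.09 in; y_c = 633220.69/14223.29 = 44.52 in.

x_c = 79.09 in, y_c = 44.52 in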